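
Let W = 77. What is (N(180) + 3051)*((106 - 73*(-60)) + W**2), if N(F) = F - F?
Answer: 31776165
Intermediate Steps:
N(F) = 0
(N(180) + 3051)*((106 - 73*(-60)) + W**2) = (0 + 3051)*((106 - 73*(-60)) + 77**2) = 3051*((106 + 4380) + 5929) = 3051*(4486 + 5929) = 3051*10415 = 31776165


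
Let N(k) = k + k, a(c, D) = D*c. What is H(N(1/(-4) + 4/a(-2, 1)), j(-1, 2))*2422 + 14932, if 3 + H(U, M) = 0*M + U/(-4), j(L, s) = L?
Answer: 41563/4 ≈ 10391.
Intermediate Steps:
N(k) = 2*k
H(U, M) = -3 - U/4 (H(U, M) = -3 + (0*M + U/(-4)) = -3 + (0 + U*(-¼)) = -3 + (0 - U/4) = -3 - U/4)
H(N(1/(-4) + 4/a(-2, 1)), j(-1, 2))*2422 + 14932 = (-3 - (1/(-4) + 4/((1*(-2))))/2)*2422 + 14932 = (-3 - (1*(-¼) + 4/(-2))/2)*2422 + 14932 = (-3 - (-¼ + 4*(-½))/2)*2422 + 14932 = (-3 - (-¼ - 2)/2)*2422 + 14932 = (-3 - (-9)/(2*4))*2422 + 14932 = (-3 - ¼*(-9/2))*2422 + 14932 = (-3 + 9/8)*2422 + 14932 = -15/8*2422 + 14932 = -18165/4 + 14932 = 41563/4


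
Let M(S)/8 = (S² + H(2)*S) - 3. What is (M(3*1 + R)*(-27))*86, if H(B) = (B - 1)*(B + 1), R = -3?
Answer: 55728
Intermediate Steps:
H(B) = (1 + B)*(-1 + B) (H(B) = (-1 + B)*(1 + B) = (1 + B)*(-1 + B))
M(S) = -24 + 8*S² + 24*S (M(S) = 8*((S² + (-1 + 2²)*S) - 3) = 8*((S² + (-1 + 4)*S) - 3) = 8*((S² + 3*S) - 3) = 8*(-3 + S² + 3*S) = -24 + 8*S² + 24*S)
(M(3*1 + R)*(-27))*86 = ((-24 + 8*(3*1 - 3)² + 24*(3*1 - 3))*(-27))*86 = ((-24 + 8*(3 - 3)² + 24*(3 - 3))*(-27))*86 = ((-24 + 8*0² + 24*0)*(-27))*86 = ((-24 + 8*0 + 0)*(-27))*86 = ((-24 + 0 + 0)*(-27))*86 = -24*(-27)*86 = 648*86 = 55728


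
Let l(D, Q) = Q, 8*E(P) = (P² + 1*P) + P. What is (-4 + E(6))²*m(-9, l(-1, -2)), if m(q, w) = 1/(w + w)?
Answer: -1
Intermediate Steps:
E(P) = P/4 + P²/8 (E(P) = ((P² + 1*P) + P)/8 = ((P² + P) + P)/8 = ((P + P²) + P)/8 = (P² + 2*P)/8 = P/4 + P²/8)
m(q, w) = 1/(2*w)
(-4 + E(6))²*m(-9, l(-1, -2)) = (-4 + (⅛)*6*(2 + 6))²*((½)/(-2)) = (-4 + (⅛)*6*8)²*((½)*(-½)) = (-4 + 6)²*(-¼) = 2²*(-¼) = 4*(-¼) = -1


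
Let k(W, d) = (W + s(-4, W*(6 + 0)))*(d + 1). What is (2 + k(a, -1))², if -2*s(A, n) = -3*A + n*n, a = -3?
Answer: 4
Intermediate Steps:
s(A, n) = -n²/2 + 3*A/2 (s(A, n) = -(-3*A + n*n)/2 = -(-3*A + n²)/2 = -(n² - 3*A)/2 = -n²/2 + 3*A/2)
k(W, d) = (1 + d)*(-6 + W - 18*W²) (k(W, d) = (W + (-W²*(6 + 0)²/2 + (3/2)*(-4)))*(d + 1) = (W + (-36*W²/2 - 6))*(1 + d) = (W + (-18*W² - 6))*(1 + d) = (W + (-6 - 18*W²))*(1 + d) = (-6 + W - 18*W²)*(1 + d) = (1 + d)*(-6 + W - 18*W²))
(2 + k(a, -1))² = (2 + (-6 - 3 - 18*(-3)² - 3*(-1) - 6*(-1)*(1 + 3*(-3)²)))² = (2 + (-6 - 3 - 18*9 + 3 - 6*(-1)*(1 + 3*9)))² = (2 + (-6 - 3 - 162 + 3 - 6*(-1)*(1 + 27)))² = (2 + (-6 - 3 - 162 + 3 - 6*(-1)*28))² = (2 + (-6 - 3 - 162 + 3 + 168))² = (2 + 0)² = 2² = 4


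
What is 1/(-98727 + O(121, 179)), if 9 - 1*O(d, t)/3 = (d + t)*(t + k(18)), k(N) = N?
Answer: -1/276000 ≈ -3.6232e-6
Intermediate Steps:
O(d, t) = 27 - 3*(18 + t)*(d + t) (O(d, t) = 27 - 3*(d + t)*(t + 18) = 27 - 3*(d + t)*(18 + t) = 27 - 3*(18 + t)*(d + t))
1/(-98727 + O(121, 179)) = 1/(-98727 + (27 - 54*121 - 54*179 - 3*179² - 3*121*179)) = 1/(-98727 + (27 - 6534 - 9666 - 3*32041 - 64977)) = 1/(-98727 + (27 - 6534 - 9666 - 96123 - 64977)) = 1/(-98727 - 177273) = 1/(-276000) = -1/276000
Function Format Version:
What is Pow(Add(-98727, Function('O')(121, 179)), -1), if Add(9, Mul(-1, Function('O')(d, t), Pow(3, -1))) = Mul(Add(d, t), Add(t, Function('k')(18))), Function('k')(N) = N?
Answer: Rational(-1, 276000) ≈ -3.6232e-6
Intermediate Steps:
Function('O')(d, t) = Add(27, Mul(-3, Add(18, t), Add(d, t))) (Function('O')(d, t) = Add(27, Mul(-3, Mul(Add(d, t), Add(t, 18)))) = Add(27, Mul(-3, Mul(Add(d, t), Add(18, t)))) = Add(27, Mul(-3, Mul(Add(18, t), Add(d, t)))) = Add(27, Mul(-3, Add(18, t), Add(d, t))))
Pow(Add(-98727, Function('O')(121, 179)), -1) = Pow(Add(-98727, Add(27, Mul(-54, 121), Mul(-54, 179), Mul(-3, Pow(179, 2)), Mul(-3, 121, 179))), -1) = Pow(Add(-98727, Add(27, -6534, -9666, Mul(-3, 32041), -64977)), -1) = Pow(Add(-98727, Add(27, -6534, -9666, -96123, -64977)), -1) = Pow(Add(-98727, -177273), -1) = Pow(-276000, -1) = Rational(-1, 276000)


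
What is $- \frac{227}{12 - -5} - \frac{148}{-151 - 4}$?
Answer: $- \frac{32669}{2635} \approx -12.398$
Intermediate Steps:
$- \frac{227}{12 - -5} - \frac{148}{-151 - 4} = - \frac{227}{12 + 5} - \frac{148}{-151 - 4} = - \frac{227}{17} - \frac{148}{-155} = \left(-227\right) \frac{1}{17} - - \frac{148}{155} = - \frac{227}{17} + \frac{148}{155} = - \frac{32669}{2635}$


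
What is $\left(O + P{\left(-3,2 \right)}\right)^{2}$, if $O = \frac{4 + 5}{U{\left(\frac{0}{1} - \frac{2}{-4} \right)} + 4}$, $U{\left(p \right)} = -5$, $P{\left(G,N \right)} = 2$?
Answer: $49$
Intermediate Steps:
$O = -9$ ($O = \frac{4 + 5}{-5 + 4} = \frac{9}{-1} = 9 \left(-1\right) = -9$)
$\left(O + P{\left(-3,2 \right)}\right)^{2} = \left(-9 + 2\right)^{2} = \left(-7\right)^{2} = 49$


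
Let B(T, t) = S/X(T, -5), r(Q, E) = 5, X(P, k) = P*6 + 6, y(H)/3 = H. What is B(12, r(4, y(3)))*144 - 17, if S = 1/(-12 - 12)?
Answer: -222/13 ≈ -17.077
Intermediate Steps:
y(H) = 3*H
S = -1/24 (S = 1/(-24) = -1/24 ≈ -0.041667)
X(P, k) = 6 + 6*P (X(P, k) = 6*P + 6 = 6 + 6*P)
B(T, t) = -1/(24*(6 + 6*T))
B(12, r(4, y(3)))*144 - 17 = -1/(144 + 144*12)*144 - 17 = -1/(144 + 1728)*144 - 17 = -1/1872*144 - 17 = -1/13 - 17 = -222/13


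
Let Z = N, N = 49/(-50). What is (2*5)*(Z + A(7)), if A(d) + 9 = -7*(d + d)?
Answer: -5399/5 ≈ -1079.8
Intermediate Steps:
A(d) = -9 - 14*d (A(d) = -9 - 7*(d + d) = -9 - 14*d)
N = -49/50 (N = 49*(-1/50) = -49/50 ≈ -0.98000)
Z = -49/50 ≈ -0.98000
(2*5)*(Z + A(7)) = (2*5)*(-49/50 + (-9 - 14*7)) = 10*(-49/50 + (-9 - 98)) = 10*(-49/50 - 107) = 10*(-5399/50) = -5399/5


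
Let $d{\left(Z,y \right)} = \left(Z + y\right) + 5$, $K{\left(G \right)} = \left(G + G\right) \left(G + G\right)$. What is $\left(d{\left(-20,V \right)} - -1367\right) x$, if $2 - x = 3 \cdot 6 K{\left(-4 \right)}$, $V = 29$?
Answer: $-1588150$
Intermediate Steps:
$K{\left(G \right)} = 4 G^{2}$ ($K{\left(G \right)} = 2 G 2 G = 4 G^{2}$)
$d{\left(Z,y \right)} = 5 + Z + y$
$x = -1150$ ($x = 2 - 3 \cdot 6 \cdot 4 \left(-4\right)^{2} = 2 - 18 \cdot 4 \cdot 16 = 2 - 18 \cdot 64 = 2 - 1152 = -1150$)
$\left(d{\left(-20,V \right)} - -1367\right) x = \left(\left(5 - 20 + 29\right) - -1367\right) \left(-1150\right) = \left(14 + 1367\right) \left(-1150\right) = 1381 \left(-1150\right) = -1588150$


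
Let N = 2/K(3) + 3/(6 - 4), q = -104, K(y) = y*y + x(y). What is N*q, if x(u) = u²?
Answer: -1508/9 ≈ -167.56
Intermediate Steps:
K(y) = 2*y² (K(y) = y*y + y² = y² + y² = 2*y²)
N = 29/18 (N = 2/((2*3²)) + 3/(6 - 4) = 2/((2*9)) + 3/2 = 2/18 + 3*(½) = 2*(1/18) + 3/2 = ⅑ + 3/2 = 29/18 ≈ 1.6111)
N*q = (29/18)*(-104) = -1508/9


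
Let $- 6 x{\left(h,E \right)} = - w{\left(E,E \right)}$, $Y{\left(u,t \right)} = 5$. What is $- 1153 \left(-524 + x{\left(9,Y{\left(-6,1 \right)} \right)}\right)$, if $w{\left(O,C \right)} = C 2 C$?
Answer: $\frac{1783691}{3} \approx 5.9456 \cdot 10^{5}$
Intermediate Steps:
$w{\left(O,C \right)} = 2 C^{2}$ ($w{\left(O,C \right)} = 2 C C = 2 C^{2}$)
$x{\left(h,E \right)} = \frac{E^{2}}{3}$ ($x{\left(h,E \right)} = - \frac{\left(-1\right) 2 E^{2}}{6} = - \frac{\left(-2\right) E^{2}}{6} = \frac{E^{2}}{3}$)
$- 1153 \left(-524 + x{\left(9,Y{\left(-6,1 \right)} \right)}\right) = - 1153 \left(-524 + \frac{5^{2}}{3}\right) = - 1153 \left(-524 + \frac{1}{3} \cdot 25\right) = - 1153 \left(-524 + \frac{25}{3}\right) = \left(-1153\right) \left(- \frac{1547}{3}\right) = \frac{1783691}{3}$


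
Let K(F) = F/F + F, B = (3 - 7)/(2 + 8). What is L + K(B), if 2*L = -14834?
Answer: -37082/5 ≈ -7416.4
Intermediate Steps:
B = -⅖ (B = -4/10 = -4*⅒ = -⅖ ≈ -0.40000)
L = -7417 (L = (½)*(-14834) = -7417)
K(F) = 1 + F
L + K(B) = -7417 + (1 - ⅖) = -7417 + ⅗ = -37082/5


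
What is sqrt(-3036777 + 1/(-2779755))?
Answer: 2*I*sqrt(5866322712863979795)/2779755 ≈ 1742.6*I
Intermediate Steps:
sqrt(-3036777 + 1/(-2779755)) = sqrt(-3036777 - 1/2779755) = sqrt(-8441496049636/2779755) = 2*I*sqrt(5866322712863979795)/2779755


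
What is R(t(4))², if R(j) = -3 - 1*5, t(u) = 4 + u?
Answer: 64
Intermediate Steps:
R(j) = -8 (R(j) = -3 - 5 = -8)
R(t(4))² = (-8)² = 64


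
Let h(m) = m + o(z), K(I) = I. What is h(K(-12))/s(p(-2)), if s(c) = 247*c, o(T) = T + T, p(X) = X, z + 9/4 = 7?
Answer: 5/988 ≈ 0.0050607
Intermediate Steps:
z = 19/4 (z = -9/4 + 7 = 19/4 ≈ 4.7500)
o(T) = 2*T
h(m) = 19/2 + m (h(m) = m + 2*(19/4) = m + 19/2 = 19/2 + m)
h(K(-12))/s(p(-2)) = (19/2 - 12)/((247*(-2))) = -5/2/(-494) = -5/2*(-1/494) = 5/988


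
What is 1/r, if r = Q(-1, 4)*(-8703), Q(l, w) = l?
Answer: 1/8703 ≈ 0.00011490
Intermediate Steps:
r = 8703 (r = -1*(-8703) = 8703)
1/r = 1/8703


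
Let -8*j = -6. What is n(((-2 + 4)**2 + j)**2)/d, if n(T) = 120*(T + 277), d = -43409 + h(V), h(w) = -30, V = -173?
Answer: -71895/86878 ≈ -0.82754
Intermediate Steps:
j = 3/4 (j = -1/8*(-6) = 3/4 ≈ 0.75000)
d = -43439 (d = -43409 - 30 = -43439)
n(T) = 33240 + 120*T (n(T) = 120*(277 + T) = 33240 + 120*T)
n(((-2 + 4)**2 + j)**2)/d = (33240 + 120*((-2 + 4)**2 + 3/4)**2)/(-43439) = (33240 + 120*(2**2 + 3/4)**2)*(-1/43439) = (33240 + 120*(4 + 3/4)**2)*(-1/43439) = (33240 + 120*(19/4)**2)*(-1/43439) = (33240 + 120*(361/16))*(-1/43439) = (33240 + 5415/2)*(-1/43439) = (71895/2)*(-1/43439) = -71895/86878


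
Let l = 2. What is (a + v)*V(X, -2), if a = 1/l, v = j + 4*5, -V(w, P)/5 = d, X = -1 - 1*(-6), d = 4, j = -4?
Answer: -330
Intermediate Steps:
X = 5 (X = -1 + 6 = 5)
V(w, P) = -20 (V(w, P) = -5*4 = -20)
v = 16 (v = -4 + 4*5 = -4 + 20 = 16)
a = ½ (a = 1/2 = ½ ≈ 0.50000)
(a + v)*V(X, -2) = (½ + 16)*(-20) = (33/2)*(-20) = -330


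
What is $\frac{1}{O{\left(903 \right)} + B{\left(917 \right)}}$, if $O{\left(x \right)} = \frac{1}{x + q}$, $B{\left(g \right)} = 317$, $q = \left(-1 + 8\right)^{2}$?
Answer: $\frac{952}{301785} \approx 0.0031546$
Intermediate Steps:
$q = 49$ ($q = 7^{2} = 49$)
$O{\left(x \right)} = \frac{1}{49 + x}$ ($O{\left(x \right)} = \frac{1}{x + 49} = \frac{1}{49 + x}$)
$\frac{1}{O{\left(903 \right)} + B{\left(917 \right)}} = \frac{1}{\frac{1}{49 + 903} + 317} = \frac{1}{\frac{1}{952} + 317} = \frac{1}{\frac{301785}{952}} = \frac{952}{301785}$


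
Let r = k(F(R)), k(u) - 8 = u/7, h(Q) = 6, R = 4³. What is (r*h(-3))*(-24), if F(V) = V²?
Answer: -597888/7 ≈ -85413.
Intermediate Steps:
R = 64
k(u) = 8 + u/7
r = 4152/7 (r = 8 + (⅐)*64² = 8 + (⅐)*4096 = 8 + 4096/7 = 4152/7 ≈ 593.14)
(r*h(-3))*(-24) = ((4152/7)*6)*(-24) = (24912/7)*(-24) = -597888/7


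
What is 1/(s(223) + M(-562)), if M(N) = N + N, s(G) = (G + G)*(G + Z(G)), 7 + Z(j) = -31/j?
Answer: 1/95150 ≈ 1.0510e-5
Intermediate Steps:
Z(j) = -7 - 31/j
s(G) = 2*G*(-7 + G - 31/G) (s(G) = (G + G)*(G + (-7 - 31/G)) = (2*G)*(-7 + G - 31/G) = 2*G*(-7 + G - 31/G))
M(N) = 2*N
1/(s(223) + M(-562)) = 1/((-62 + 2*223*(-7 + 223)) + 2*(-562)) = 1/((-62 + 2*223*216) - 1124) = 1/((-62 + 96336) - 1124) = 1/(96274 - 1124) = 1/95150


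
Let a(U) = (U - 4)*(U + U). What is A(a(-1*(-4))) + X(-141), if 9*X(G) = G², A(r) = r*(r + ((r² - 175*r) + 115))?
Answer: 2209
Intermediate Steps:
a(U) = 2*U*(-4 + U) (a(U) = (-4 + U)*(2*U) = 2*U*(-4 + U))
A(r) = r*(115 + r² - 174*r) (A(r) = r*(r + (115 + r² - 175*r)) = r*(115 + r² - 174*r))
X(G) = G²/9
A(a(-1*(-4))) + X(-141) = (2*(-1*(-4))*(-4 - 1*(-4)))*(115 + (2*(-1*(-4))*(-4 - 1*(-4)))² - 348*(-1*(-4))*(-4 - 1*(-4))) + (⅑)*(-141)² = (2*4*(-4 + 4))*(115 + (2*4*(-4 + 4))² - 348*4*(-4 + 4)) + (⅑)*19881 = (2*4*0)*(115 + (2*4*0)² - 348*4*0) + 2209 = 0*(115 + 0² - 174*0) + 2209 = 0*(115 + 0 + 0) + 2209 = 0*115 + 2209 = 0 + 2209 = 2209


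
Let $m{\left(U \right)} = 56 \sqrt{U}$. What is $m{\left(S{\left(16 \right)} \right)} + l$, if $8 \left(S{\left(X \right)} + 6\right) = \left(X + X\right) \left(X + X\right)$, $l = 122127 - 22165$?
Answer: $99962 + 56 \sqrt{122} \approx 1.0058 \cdot 10^{5}$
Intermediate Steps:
$l = 99962$
$S{\left(X \right)} = -6 + \frac{X^{2}}{2}$ ($S{\left(X \right)} = -6 + \frac{\left(X + X\right) \left(X + X\right)}{8} = -6 + \frac{2 X 2 X}{8} = -6 + \frac{4 X^{2}}{8} = -6 + \frac{X^{2}}{2}$)
$m{\left(S{\left(16 \right)} \right)} + l = 56 \sqrt{-6 + \frac{16^{2}}{2}} + 99962 = 56 \sqrt{-6 + \frac{1}{2} \cdot 256} + 99962 = 56 \sqrt{-6 + 128} + 99962 = 56 \sqrt{122} + 99962 = 99962 + 56 \sqrt{122}$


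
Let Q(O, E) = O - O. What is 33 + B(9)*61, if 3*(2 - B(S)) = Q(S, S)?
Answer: 155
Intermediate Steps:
Q(O, E) = 0
B(S) = 2 (B(S) = 2 - ⅓*0 = 2 + 0 = 2)
33 + B(9)*61 = 33 + 2*61 = 33 + 122 = 155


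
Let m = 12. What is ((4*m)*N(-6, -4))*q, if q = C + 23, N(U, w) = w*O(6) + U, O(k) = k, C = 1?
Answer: -34560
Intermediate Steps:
N(U, w) = U + 6*w (N(U, w) = w*6 + U = 6*w + U = U + 6*w)
q = 24 (q = 1 + 23 = 24)
((4*m)*N(-6, -4))*q = ((4*12)*(-6 + 6*(-4)))*24 = (48*(-6 - 24))*24 = (48*(-30))*24 = -1440*24 = -34560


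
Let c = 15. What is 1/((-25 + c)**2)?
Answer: 1/100 ≈ 0.010000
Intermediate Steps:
1/((-25 + c)**2) = 1/((-25 + 15)**2) = 1/((-10)**2) = 1/100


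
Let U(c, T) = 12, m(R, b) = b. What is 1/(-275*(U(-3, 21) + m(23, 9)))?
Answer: -1/5775 ≈ -0.00017316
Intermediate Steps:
1/(-275*(U(-3, 21) + m(23, 9))) = 1/(-275*(12 + 9)) = 1/(-275*21) = 1/(-5775) = -1/5775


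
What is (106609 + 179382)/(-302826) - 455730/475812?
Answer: -3806733926/2001225621 ≈ -1.9022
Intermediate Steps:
(106609 + 179382)/(-302826) - 455730/475812 = 285991*(-1/302826) - 455730*1/475812 = -285991/302826 - 75955/79302 = -3806733926/2001225621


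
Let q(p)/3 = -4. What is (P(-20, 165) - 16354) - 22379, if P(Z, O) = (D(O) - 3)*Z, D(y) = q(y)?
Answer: -38433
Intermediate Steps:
q(p) = -12 (q(p) = 3*(-4) = -12)
D(y) = -12
P(Z, O) = -15*Z (P(Z, O) = (-12 - 3)*Z = -15*Z)
(P(-20, 165) - 16354) - 22379 = (-15*(-20) - 16354) - 22379 = (300 - 16354) - 22379 = -16054 - 22379 = -38433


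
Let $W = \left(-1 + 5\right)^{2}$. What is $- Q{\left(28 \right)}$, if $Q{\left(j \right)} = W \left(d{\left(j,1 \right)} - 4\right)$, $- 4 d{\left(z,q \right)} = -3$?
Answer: $52$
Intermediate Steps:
$d{\left(z,q \right)} = \frac{3}{4}$ ($d{\left(z,q \right)} = \left(- \frac{1}{4}\right) \left(-3\right) = \frac{3}{4}$)
$W = 16$ ($W = 4^{2} = 16$)
$Q{\left(j \right)} = -52$ ($Q{\left(j \right)} = 16 \left(\frac{3}{4} - 4\right) = 16 \left(- \frac{13}{4}\right) = -52$)
$- Q{\left(28 \right)} = \left(-1\right) \left(-52\right) = 52$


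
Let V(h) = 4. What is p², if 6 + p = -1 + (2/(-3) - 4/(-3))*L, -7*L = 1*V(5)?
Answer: 24025/441 ≈ 54.478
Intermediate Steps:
L = -4/7 ≈ -0.57143
p = -155/21 (p = -6 + (-1 + (2/(-3) - 4/(-3))*(-4/7)) = -6 + (-1 + (2*(-⅓) - 4*(-⅓))*(-4/7)) = -6 + (-1 + (-⅔ + 4/3)*(-4/7)) = -6 + (-1 + (⅔)*(-4/7)) = -6 + (-1 - 8/21) = -6 - 29/21 = -155/21 ≈ -7.3810)
p² = (-155/21)² = 24025/441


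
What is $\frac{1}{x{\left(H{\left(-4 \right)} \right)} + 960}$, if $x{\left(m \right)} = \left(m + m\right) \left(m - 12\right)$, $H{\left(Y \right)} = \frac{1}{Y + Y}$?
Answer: $\frac{32}{30817} \approx 0.0010384$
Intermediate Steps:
$H{\left(Y \right)} = \frac{1}{2 Y}$
$x{\left(m \right)} = 2 m \left(-12 + m\right)$
$\frac{1}{x{\left(H{\left(-4 \right)} \right)} + 960} = \frac{1}{2 \frac{1}{2 \left(-4\right)} \left(-12 + \frac{1}{2 \left(-4\right)}\right) + 960} = \frac{1}{2 \cdot \frac{1}{2} \left(- \frac{1}{4}\right) \left(-12 + \frac{1}{2} \left(- \frac{1}{4}\right)\right) + 960} = \frac{1}{2 \left(- \frac{1}{8}\right) \left(-12 - \frac{1}{8}\right) + 960} = \frac{1}{2 \left(- \frac{1}{8}\right) \left(- \frac{97}{8}\right) + 960} = \frac{1}{\frac{97}{32} + 960} = \frac{1}{\frac{30817}{32}} = \frac{32}{30817}$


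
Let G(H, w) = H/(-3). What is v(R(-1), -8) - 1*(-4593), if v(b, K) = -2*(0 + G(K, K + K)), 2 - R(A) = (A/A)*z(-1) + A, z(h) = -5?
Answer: 13763/3 ≈ 4587.7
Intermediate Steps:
R(A) = 7 - A (R(A) = 2 - ((A/A)*(-5) + A) = 2 - (1*(-5) + A) = 2 - (-5 + A) = 2 + (5 - A) = 7 - A)
G(H, w) = -H/3 (G(H, w) = H*(-⅓) = -H/3)
v(b, K) = 2*K/3 (v(b, K) = -2*(0 - K/3) = -(-2)*K/3 = 2*K/3)
v(R(-1), -8) - 1*(-4593) = (⅔)*(-8) - 1*(-4593) = -16/3 + 4593 = 13763/3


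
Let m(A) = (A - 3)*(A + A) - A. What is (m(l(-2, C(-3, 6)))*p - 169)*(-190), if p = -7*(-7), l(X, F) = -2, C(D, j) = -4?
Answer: -172710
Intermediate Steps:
p = 49
m(A) = -A + 2*A*(-3 + A) (m(A) = (-3 + A)*(2*A) - A = 2*A*(-3 + A) - A = -A + 2*A*(-3 + A))
(m(l(-2, C(-3, 6)))*p - 169)*(-190) = (-2*(-7 + 2*(-2))*49 - 169)*(-190) = (-2*(-7 - 4)*49 - 169)*(-190) = (-2*(-11)*49 - 169)*(-190) = (22*49 - 169)*(-190) = (1078 - 169)*(-190) = 909*(-190) = -172710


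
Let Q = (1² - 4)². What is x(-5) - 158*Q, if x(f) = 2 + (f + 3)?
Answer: -1422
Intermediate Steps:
Q = 9 (Q = (1 - 4)² = (-3)² = 9)
x(f) = 5 + f (x(f) = 2 + (3 + f) = 5 + f)
x(-5) - 158*Q = (5 - 5) - 158*9 = 0 - 1422 = -1422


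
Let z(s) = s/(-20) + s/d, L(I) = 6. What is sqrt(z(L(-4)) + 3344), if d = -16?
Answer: sqrt(1337330)/20 ≈ 57.821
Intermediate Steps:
z(s) = -9*s/80 (z(s) = s/(-20) + s/(-16) = s*(-1/20) + s*(-1/16) = -s/20 - s/16 = -9*s/80)
sqrt(z(L(-4)) + 3344) = sqrt(-9/80*6 + 3344) = sqrt(-27/40 + 3344) = sqrt(133733/40) = sqrt(1337330)/20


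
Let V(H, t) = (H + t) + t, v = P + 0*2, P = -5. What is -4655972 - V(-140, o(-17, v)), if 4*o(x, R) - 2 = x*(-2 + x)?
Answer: -9311989/2 ≈ -4.6560e+6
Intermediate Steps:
v = -5 (v = -5 + 0*2 = -5 + 0 = -5)
o(x, R) = ½ + x*(-2 + x)/4 (o(x, R) = ½ + (x*(-2 + x))/4 = ½ + x*(-2 + x)/4)
V(H, t) = H + 2*t
-4655972 - V(-140, o(-17, v)) = -4655972 - (-140 + 2*(½ - ½*(-17) + (¼)*(-17)²)) = -4655972 - (-140 + 2*(½ + 17/2 + (¼)*289)) = -4655972 - (-140 + 2*(½ + 17/2 + 289/4)) = -4655972 - (-140 + 2*(325/4)) = -4655972 - (-140 + 325/2) = -4655972 - 1*45/2 = -4655972 - 45/2 = -9311989/2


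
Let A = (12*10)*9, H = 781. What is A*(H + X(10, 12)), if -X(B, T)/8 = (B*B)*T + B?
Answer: -9610920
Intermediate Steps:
X(B, T) = -8*B - 8*T*B² (X(B, T) = -8*((B*B)*T + B) = -8*(B²*T + B) = -8*(T*B² + B) = -8*(B + T*B²) = -8*B - 8*T*B²)
A = 1080 (A = 120*9 = 1080)
A*(H + X(10, 12)) = 1080*(781 - 8*10*(1 + 10*12)) = 1080*(781 - 8*10*(1 + 120)) = 1080*(781 - 8*10*121) = 1080*(781 - 9680) = 1080*(-8899) = -9610920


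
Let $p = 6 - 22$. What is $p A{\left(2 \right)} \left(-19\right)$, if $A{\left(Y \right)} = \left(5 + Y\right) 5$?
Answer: $10640$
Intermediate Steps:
$p = -16$
$A{\left(Y \right)} = 25 + 5 Y$
$p A{\left(2 \right)} \left(-19\right) = - 16 \left(25 + 5 \cdot 2\right) \left(-19\right) = - 16 \left(25 + 10\right) \left(-19\right) = \left(-16\right) 35 \left(-19\right) = \left(-560\right) \left(-19\right) = 10640$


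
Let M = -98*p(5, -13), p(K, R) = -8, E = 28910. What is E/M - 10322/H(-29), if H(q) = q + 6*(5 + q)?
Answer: 133611/1384 ≈ 96.540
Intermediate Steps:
H(q) = 30 + 7*q (H(q) = q + (30 + 6*q) = 30 + 7*q)
M = 784 (M = -98*(-8) = 784)
E/M - 10322/H(-29) = 28910/784 - 10322/(30 + 7*(-29)) = 28910*(1/784) - 10322/(30 - 203) = 295/8 - 10322/(-173) = 295/8 - 10322*(-1/173) = 295/8 + 10322/173 = 133611/1384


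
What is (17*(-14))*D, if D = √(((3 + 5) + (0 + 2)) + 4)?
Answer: -238*√14 ≈ -890.51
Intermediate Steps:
D = √14 (D = √((8 + 2) + 4) = √(10 + 4) = √14 ≈ 3.7417)
(17*(-14))*D = (17*(-14))*√14 = -238*√14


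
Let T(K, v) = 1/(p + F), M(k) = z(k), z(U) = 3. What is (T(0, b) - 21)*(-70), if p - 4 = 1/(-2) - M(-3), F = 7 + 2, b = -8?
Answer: 27790/19 ≈ 1462.6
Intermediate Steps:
F = 9
M(k) = 3
p = ½ (p = 4 + (1/(-2) - 1*3) = 4 + (-½ - 3) = 4 - 7/2 = ½ ≈ 0.50000)
T(K, v) = 2/19 (T(K, v) = 1/(½ + 9) = 1/(19/2) = 2/19)
(T(0, b) - 21)*(-70) = (2/19 - 21)*(-70) = -397/19*(-70) = 27790/19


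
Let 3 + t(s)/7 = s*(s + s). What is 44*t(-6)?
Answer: 21252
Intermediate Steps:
t(s) = -21 + 14*s² (t(s) = -21 + 7*(s*(s + s)) = -21 + 7*(s*(2*s)) = -21 + 7*(2*s²) = -21 + 14*s²)
44*t(-6) = 44*(-21 + 14*(-6)²) = 44*(-21 + 14*36) = 44*(-21 + 504) = 44*483 = 21252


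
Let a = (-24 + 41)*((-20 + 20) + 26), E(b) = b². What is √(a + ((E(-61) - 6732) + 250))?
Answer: I*√2319 ≈ 48.156*I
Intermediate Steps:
a = 442 (a = 17*(0 + 26) = 17*26 = 442)
√(a + ((E(-61) - 6732) + 250)) = √(442 + (((-61)² - 6732) + 250)) = √(442 + ((3721 - 6732) + 250)) = √(442 + (-3011 + 250)) = √(442 - 2761) = √(-2319) = I*√2319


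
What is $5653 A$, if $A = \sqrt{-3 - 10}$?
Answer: $5653 i \sqrt{13} \approx 20382.0 i$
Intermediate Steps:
$A = i \sqrt{13}$ ($A = \sqrt{-13} = i \sqrt{13} \approx 3.6056 i$)
$5653 A = 5653 i \sqrt{13}$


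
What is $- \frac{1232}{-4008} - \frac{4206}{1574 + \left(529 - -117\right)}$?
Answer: $- \frac{294221}{185370} \approx -1.5872$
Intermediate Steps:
$- \frac{1232}{-4008} - \frac{4206}{1574 + \left(529 - -117\right)} = \left(-1232\right) \left(- \frac{1}{4008}\right) - \frac{4206}{1574 + \left(529 + 117\right)} = \frac{154}{501} - \frac{4206}{1574 + 646} = \frac{154}{501} - \frac{4206}{2220} = \frac{154}{501} - \frac{701}{370} = - \frac{294221}{185370}$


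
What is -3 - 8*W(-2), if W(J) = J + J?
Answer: 29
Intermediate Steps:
W(J) = 2*J
-3 - 8*W(-2) = -3 - 16*(-2) = -3 - 8*(-4) = -3 + 32 = 29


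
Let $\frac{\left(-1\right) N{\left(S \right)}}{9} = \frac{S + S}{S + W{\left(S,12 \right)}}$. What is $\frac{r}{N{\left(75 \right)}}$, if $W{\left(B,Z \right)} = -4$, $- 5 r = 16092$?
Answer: $\frac{21158}{125} \approx 169.26$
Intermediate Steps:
$r = - \frac{16092}{5}$ ($r = \left(- \frac{1}{5}\right) 16092 = - \frac{16092}{5} \approx -3218.4$)
$N{\left(S \right)} = - \frac{18 S}{-4 + S}$ ($N{\left(S \right)} = - 9 \frac{S + S}{S - 4} = - 9 \frac{2 S}{-4 + S} = - \frac{18 S}{-4 + S}$)
$\frac{r}{N{\left(75 \right)}} = - \frac{16092}{5 \left(\left(-18\right) 75 \frac{1}{-4 + 75}\right)} = - \frac{16092}{5 \left(\left(-18\right) 75 \cdot \frac{1}{71}\right)} = - \frac{16092}{5 \left(- \frac{1350}{71}\right)} = \left(- \frac{16092}{5}\right) \left(- \frac{71}{1350}\right) = \frac{21158}{125}$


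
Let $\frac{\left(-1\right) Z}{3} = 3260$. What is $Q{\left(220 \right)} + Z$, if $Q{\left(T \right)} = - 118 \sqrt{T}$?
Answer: $-9780 - 236 \sqrt{55} \approx -11530.0$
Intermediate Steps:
$Z = -9780$ ($Z = \left(-3\right) 3260 = -9780$)
$Q{\left(220 \right)} + Z = - 118 \sqrt{220} - 9780 = - 118 \cdot 2 \sqrt{55} - 9780 = - 236 \sqrt{55} - 9780 = -9780 - 236 \sqrt{55}$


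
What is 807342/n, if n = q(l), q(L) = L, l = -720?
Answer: -134557/120 ≈ -1121.3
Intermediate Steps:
n = -720
807342/n = 807342/(-720) = 807342*(-1/720) = -134557/120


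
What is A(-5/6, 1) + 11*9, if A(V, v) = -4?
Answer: 95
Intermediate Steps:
A(-5/6, 1) + 11*9 = -4 + 11*9 = -4 + 99 = 95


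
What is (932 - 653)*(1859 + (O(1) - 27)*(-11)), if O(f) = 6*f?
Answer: 583110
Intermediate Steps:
(932 - 653)*(1859 + (O(1) - 27)*(-11)) = (932 - 653)*(1859 + (6*1 - 27)*(-11)) = 279*(1859 + (6 - 27)*(-11)) = 279*(1859 - 21*(-11)) = 279*(1859 + 231) = 279*2090 = 583110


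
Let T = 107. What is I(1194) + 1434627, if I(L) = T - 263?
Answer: 1434471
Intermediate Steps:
I(L) = -156 (I(L) = 107 - 263 = -156)
I(1194) + 1434627 = -156 + 1434627 = 1434471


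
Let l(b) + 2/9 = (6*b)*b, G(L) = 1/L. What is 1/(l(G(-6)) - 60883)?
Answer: -18/1095895 ≈ -1.6425e-5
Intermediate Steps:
l(b) = -2/9 + 6*b² (l(b) = -2/9 + (6*b)*b = -2/9 + 6*b²)
1/(l(G(-6)) - 60883) = 1/((-2/9 + 6*(1/(-6))²) - 60883) = 1/((-2/9 + 6*(-⅙)²) - 60883) = 1/((-2/9 + 6*(1/36)) - 60883) = 1/((-2/9 + ⅙) - 60883) = 1/(-1/18 - 60883) = 1/(-1095895/18) = -18/1095895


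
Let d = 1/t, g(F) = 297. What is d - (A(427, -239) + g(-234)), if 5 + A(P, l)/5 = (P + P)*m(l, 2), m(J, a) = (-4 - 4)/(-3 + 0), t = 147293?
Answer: -5151719965/441879 ≈ -11659.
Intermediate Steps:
m(J, a) = 8/3 (m(J, a) = -8/(-3) = -8*(-⅓) = 8/3)
A(P, l) = -25 + 80*P/3 (A(P, l) = -25 + 5*((P + P)*(8/3)) = -25 + 5*((2*P)*(8/3)) = -25 + 5*(16*P/3) = -25 + 80*P/3)
d = 1/147293 ≈ 6.7892e-6
d - (A(427, -239) + g(-234)) = 1/147293 - ((-25 + (80/3)*427) + 297) = 1/147293 - ((-25 + 34160/3) + 297) = 1/147293 - (34085/3 + 297) = 1/147293 - 1*34976/3 = 1/147293 - 34976/3 = -5151719965/441879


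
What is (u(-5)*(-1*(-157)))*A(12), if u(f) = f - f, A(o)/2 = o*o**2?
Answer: 0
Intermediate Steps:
A(o) = 2*o**3 (A(o) = 2*(o*o**2) = 2*o**3)
u(f) = 0
(u(-5)*(-1*(-157)))*A(12) = (0*(-1*(-157)))*(2*12**3) = (0*157)*(2*1728) = 0*3456 = 0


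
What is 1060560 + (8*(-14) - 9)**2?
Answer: 1075201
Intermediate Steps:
1060560 + (8*(-14) - 9)**2 = 1060560 + (-112 - 9)**2 = 1060560 + (-121)**2 = 1060560 + 14641 = 1075201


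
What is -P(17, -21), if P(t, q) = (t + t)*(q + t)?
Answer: 136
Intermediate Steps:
P(t, q) = 2*t*(q + t) (P(t, q) = (2*t)*(q + t) = 2*t*(q + t))
-P(17, -21) = -2*17*(-21 + 17) = -2*17*(-4) = -1*(-136) = 136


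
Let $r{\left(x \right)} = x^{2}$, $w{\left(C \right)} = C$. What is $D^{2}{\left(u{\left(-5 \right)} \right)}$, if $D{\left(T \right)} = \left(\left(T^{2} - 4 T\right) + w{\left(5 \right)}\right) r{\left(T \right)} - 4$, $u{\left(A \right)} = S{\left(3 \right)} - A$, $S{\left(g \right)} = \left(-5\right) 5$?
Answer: $37634448016$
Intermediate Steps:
$S{\left(g \right)} = -25$
$u{\left(A \right)} = -25 - A$
$D{\left(T \right)} = -4 + T^{2} \left(5 + T^{2} - 4 T\right)$ ($D{\left(T \right)} = \left(\left(T^{2} - 4 T\right) + 5\right) T^{2} - 4 = \left(5 + T^{2} - 4 T\right) T^{2} - 4 = T^{2} \left(5 + T^{2} - 4 T\right) - 4 = -4 + T^{2} \left(5 + T^{2} - 4 T\right)$)
$D^{2}{\left(u{\left(-5 \right)} \right)} = \left(-4 + \left(-25 - -5\right)^{4} - 4 \left(-25 - -5\right)^{3} + 5 \left(-25 - -5\right)^{2}\right)^{2} = \left(-4 + \left(-25 + 5\right)^{4} - 4 \left(-25 + 5\right)^{3} + 5 \left(-25 + 5\right)^{2}\right)^{2} = \left(-4 + \left(-20\right)^{4} - 4 \left(-20\right)^{3} + 5 \left(-20\right)^{2}\right)^{2} = \left(-4 + 160000 - -32000 + 5 \cdot 400\right)^{2} = \left(-4 + 160000 + 32000 + 2000\right)^{2} = 193996^{2} = 37634448016$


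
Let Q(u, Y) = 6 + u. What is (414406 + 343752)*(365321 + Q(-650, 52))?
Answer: 276482784966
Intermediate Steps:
(414406 + 343752)*(365321 + Q(-650, 52)) = (414406 + 343752)*(365321 + (6 - 650)) = 758158*(365321 - 644) = 758158*364677 = 276482784966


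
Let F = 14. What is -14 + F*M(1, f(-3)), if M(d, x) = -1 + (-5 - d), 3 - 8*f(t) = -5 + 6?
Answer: -112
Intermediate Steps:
f(t) = 1/4 (f(t) = 3/8 - (-5 + 6)/8 = 3/8 - 1/8*1 = 3/8 - 1/8 = 1/4)
M(d, x) = -6 - d
-14 + F*M(1, f(-3)) = -14 + 14*(-6 - 1*1) = -14 + 14*(-6 - 1) = -14 + 14*(-7) = -14 - 98 = -112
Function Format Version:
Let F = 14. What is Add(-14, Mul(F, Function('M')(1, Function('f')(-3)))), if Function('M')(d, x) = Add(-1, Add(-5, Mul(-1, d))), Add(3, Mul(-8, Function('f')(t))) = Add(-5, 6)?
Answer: -112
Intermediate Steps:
Function('f')(t) = Rational(1, 4) (Function('f')(t) = Add(Rational(3, 8), Mul(Rational(-1, 8), Add(-5, 6))) = Add(Rational(3, 8), Mul(Rational(-1, 8), 1)) = Add(Rational(3, 8), Rational(-1, 8)) = Rational(1, 4))
Function('M')(d, x) = Add(-6, Mul(-1, d))
Add(-14, Mul(F, Function('M')(1, Function('f')(-3)))) = Add(-14, Mul(14, Add(-6, Mul(-1, 1)))) = Add(-14, Mul(14, Add(-6, -1))) = Add(-14, Mul(14, -7)) = Add(-14, -98) = -112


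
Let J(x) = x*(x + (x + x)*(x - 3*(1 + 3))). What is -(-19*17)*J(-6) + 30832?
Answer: -376148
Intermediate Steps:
J(x) = x*(x + 2*x*(-12 + x)) (J(x) = x*(x + (2*x)*(x - 3*4)) = x*(x + (2*x)*(x - 12)) = x*(x + (2*x)*(-12 + x)) = x*(x + 2*x*(-12 + x)))
-(-19*17)*J(-6) + 30832 = -(-19*17)*(-6)²*(-23 + 2*(-6)) + 30832 = -(-323)*36*(-23 - 12) + 30832 = -(-323)*36*(-35) + 30832 = -(-323)*(-1260) + 30832 = -1*406980 + 30832 = -406980 + 30832 = -376148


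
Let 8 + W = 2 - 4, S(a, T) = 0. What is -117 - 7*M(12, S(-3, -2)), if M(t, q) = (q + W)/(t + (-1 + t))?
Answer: -2621/23 ≈ -113.96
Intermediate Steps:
W = -10 (W = -8 + (2 - 4) = -8 - 2 = -10)
M(t, q) = (-10 + q)/(-1 + 2*t) (M(t, q) = (q - 10)/(t + (-1 + t)) = (-10 + q)/(-1 + 2*t))
-117 - 7*M(12, S(-3, -2)) = -117 - 7*(-10 + 0)/(-1 + 2*12) = -117 - 7*(-10)/(-1 + 24) = -117 - 7*(-10)/23 = -117 - 7*(-10/23) = -117 + 70/23 = -2621/23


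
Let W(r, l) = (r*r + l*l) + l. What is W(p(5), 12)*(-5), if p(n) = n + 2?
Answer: -1025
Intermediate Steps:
p(n) = 2 + n
W(r, l) = l + l**2 + r**2 (W(r, l) = (r**2 + l**2) + l = (l**2 + r**2) + l = l + l**2 + r**2)
W(p(5), 12)*(-5) = (12 + 12**2 + (2 + 5)**2)*(-5) = (12 + 144 + 7**2)*(-5) = (12 + 144 + 49)*(-5) = 205*(-5) = -1025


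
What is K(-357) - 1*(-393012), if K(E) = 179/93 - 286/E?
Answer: 4349493971/11067 ≈ 3.9301e+5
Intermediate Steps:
K(E) = 179/93 - 286/E (K(E) = 179*(1/93) - 286/E = 179/93 - 286/E)
K(-357) - 1*(-393012) = (179/93 - 286/(-357)) - 1*(-393012) = (179/93 - 286*(-1/357)) + 393012 = (179/93 + 286/357) + 393012 = 30167/11067 + 393012 = 4349493971/11067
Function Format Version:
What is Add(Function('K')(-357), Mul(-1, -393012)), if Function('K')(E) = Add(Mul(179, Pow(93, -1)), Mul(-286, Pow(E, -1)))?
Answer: Rational(4349493971, 11067) ≈ 3.9301e+5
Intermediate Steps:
Function('K')(E) = Add(Rational(179, 93), Mul(-286, Pow(E, -1))) (Function('K')(E) = Add(Mul(179, Rational(1, 93)), Mul(-286, Pow(E, -1))) = Add(Rational(179, 93), Mul(-286, Pow(E, -1))))
Add(Function('K')(-357), Mul(-1, -393012)) = Add(Add(Rational(179, 93), Mul(-286, Pow(-357, -1))), Mul(-1, -393012)) = Add(Add(Rational(179, 93), Mul(-286, Rational(-1, 357))), 393012) = Add(Add(Rational(179, 93), Rational(286, 357)), 393012) = Add(Rational(30167, 11067), 393012) = Rational(4349493971, 11067)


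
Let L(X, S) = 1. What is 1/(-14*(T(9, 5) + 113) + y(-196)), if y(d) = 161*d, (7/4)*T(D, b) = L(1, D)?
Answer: -1/33146 ≈ -3.0170e-5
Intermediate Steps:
T(D, b) = 4/7 (T(D, b) = (4/7)*1 = 4/7)
1/(-14*(T(9, 5) + 113) + y(-196)) = 1/(-14*(4/7 + 113) + 161*(-196)) = 1/(-14*795/7 - 31556) = 1/(-1590 - 31556) = 1/(-33146) = -1/33146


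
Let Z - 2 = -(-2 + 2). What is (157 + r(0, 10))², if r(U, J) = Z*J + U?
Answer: 31329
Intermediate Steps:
Z = 2 (Z = 2 - (-2 + 2) = 2 - 1*0 = 2 + 0 = 2)
r(U, J) = U + 2*J (r(U, J) = 2*J + U = U + 2*J)
(157 + r(0, 10))² = (157 + (0 + 2*10))² = (157 + (0 + 20))² = (157 + 20)² = 177² = 31329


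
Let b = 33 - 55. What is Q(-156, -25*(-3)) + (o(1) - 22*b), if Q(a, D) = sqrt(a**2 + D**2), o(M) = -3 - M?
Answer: 480 + 3*sqrt(3329) ≈ 653.09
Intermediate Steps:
b = -22
Q(a, D) = sqrt(D**2 + a**2)
Q(-156, -25*(-3)) + (o(1) - 22*b) = sqrt((-25*(-3))**2 + (-156)**2) + ((-3 - 1*1) - 22*(-22)) = sqrt(75**2 + 24336) + ((-3 - 1) + 484) = sqrt(5625 + 24336) + (-4 + 484) = sqrt(29961) + 480 = 3*sqrt(3329) + 480 = 480 + 3*sqrt(3329)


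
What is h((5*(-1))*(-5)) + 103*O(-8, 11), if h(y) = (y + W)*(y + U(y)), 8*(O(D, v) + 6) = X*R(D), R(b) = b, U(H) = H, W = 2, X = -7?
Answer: 1453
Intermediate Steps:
O(D, v) = -6 - 7*D/8 (O(D, v) = -6 + (-7*D)/8 = -6 - 7*D/8)
h(y) = 2*y*(2 + y) (h(y) = (y + 2)*(y + y) = (2 + y)*(2*y) = 2*y*(2 + y))
h((5*(-1))*(-5)) + 103*O(-8, 11) = 2*((5*(-1))*(-5))*(2 + (5*(-1))*(-5)) + 103*(-6 - 7/8*(-8)) = 2*(-5*(-5))*(2 - 5*(-5)) + 103*(-6 + 7) = 2*25*(2 + 25) + 103*1 = 2*25*27 + 103 = 1350 + 103 = 1453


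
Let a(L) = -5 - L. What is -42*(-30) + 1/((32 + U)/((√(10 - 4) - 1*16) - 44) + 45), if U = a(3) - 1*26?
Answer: 4591932945/3644327 - √6/3644327 ≈ 1260.0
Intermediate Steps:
U = -34 (U = (-5 - 1*3) - 1*26 = (-5 - 3) - 26 = -8 - 26 = -34)
-42*(-30) + 1/((32 + U)/((√(10 - 4) - 1*16) - 44) + 45) = -42*(-30) + 1/((32 - 34)/((√(10 - 4) - 1*16) - 44) + 45) = 1260 + 1/(-2/((√6 - 16) - 44) + 45) = 1260 + 1/(-2/((-16 + √6) - 44) + 45) = 1260 + 1/(-2/(-60 + √6) + 45) = 1260 + 1/(45 - 2/(-60 + √6))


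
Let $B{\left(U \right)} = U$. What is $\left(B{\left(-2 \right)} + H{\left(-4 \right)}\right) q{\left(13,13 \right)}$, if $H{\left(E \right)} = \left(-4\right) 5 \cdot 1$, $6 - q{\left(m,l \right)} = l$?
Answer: $154$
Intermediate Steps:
$q{\left(m,l \right)} = 6 - l$
$H{\left(E \right)} = -20$ ($H{\left(E \right)} = \left(-20\right) 1 = -20$)
$\left(B{\left(-2 \right)} + H{\left(-4 \right)}\right) q{\left(13,13 \right)} = \left(-2 - 20\right) \left(6 - 13\right) = - 22 \left(6 - 13\right) = \left(-22\right) \left(-7\right) = 154$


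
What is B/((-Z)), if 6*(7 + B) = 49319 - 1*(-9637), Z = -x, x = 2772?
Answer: 1091/308 ≈ 3.5422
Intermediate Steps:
Z = -2772 (Z = -1*2772 = -2772)
B = 9819 (B = -7 + (49319 - 1*(-9637))/6 = -7 + (49319 + 9637)/6 = -7 + (1/6)*58956 = -7 + 9826 = 9819)
B/((-Z)) = 9819/((-1*(-2772))) = 9819/2772 = 9819*(1/2772) = 1091/308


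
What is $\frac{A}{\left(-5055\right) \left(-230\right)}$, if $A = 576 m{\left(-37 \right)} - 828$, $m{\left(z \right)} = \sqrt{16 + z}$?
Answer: $- \frac{6}{8425} + \frac{96 i \sqrt{21}}{193775} \approx -0.00071217 + 0.0022703 i$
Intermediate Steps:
$A = -828 + 576 i \sqrt{21}$ ($A = 576 \sqrt{16 - 37} - 828 = 576 \sqrt{-21} - 828 = 576 i \sqrt{21} - 828 = -828 + 576 i \sqrt{21} \approx -828.0 + 2639.6 i$)
$\frac{A}{\left(-5055\right) \left(-230\right)} = \frac{-828 + 576 i \sqrt{21}}{\left(-5055\right) \left(-230\right)} = \frac{-828 + 576 i \sqrt{21}}{1162650} = \left(-828 + 576 i \sqrt{21}\right) \frac{1}{1162650} = - \frac{6}{8425} + \frac{96 i \sqrt{21}}{193775}$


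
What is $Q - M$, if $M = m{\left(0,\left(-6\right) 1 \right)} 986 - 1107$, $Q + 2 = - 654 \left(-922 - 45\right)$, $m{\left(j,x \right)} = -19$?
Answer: $652257$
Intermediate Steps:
$Q = 632416$ ($Q = -2 - 654 \left(-922 - 45\right) = -2 - -632418 = -2 + 632418 = 632416$)
$M = -19841$ ($M = \left(-19\right) 986 - 1107 = -18734 - 1107 = -19841$)
$Q - M = 632416 - -19841 = 632416 + 19841 = 652257$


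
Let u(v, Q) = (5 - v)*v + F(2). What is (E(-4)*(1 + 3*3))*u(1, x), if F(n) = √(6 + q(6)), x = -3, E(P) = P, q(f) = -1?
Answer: -160 - 40*√5 ≈ -249.44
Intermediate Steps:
F(n) = √5 (F(n) = √(6 - 1) = √5)
u(v, Q) = √5 + v*(5 - v) (u(v, Q) = (5 - v)*v + √5 = v*(5 - v) + √5 = √5 + v*(5 - v))
(E(-4)*(1 + 3*3))*u(1, x) = (-4*(1 + 3*3))*(√5 - 1*1² + 5*1) = (-4*(1 + 9))*(√5 - 1*1 + 5) = (-4*10)*(√5 - 1 + 5) = -40*(4 + √5) = -160 - 40*√5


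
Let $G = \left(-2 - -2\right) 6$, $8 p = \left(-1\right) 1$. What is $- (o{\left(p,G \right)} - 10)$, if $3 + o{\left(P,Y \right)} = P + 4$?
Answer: $\frac{73}{8} \approx 9.125$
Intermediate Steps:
$p = - \frac{1}{8}$ ($p = \frac{\left(-1\right) 1}{8} = \frac{1}{8} \left(-1\right) = - \frac{1}{8} \approx -0.125$)
$G = 0$ ($G = \left(-2 + 2\right) 6 = 0 \cdot 6 = 0$)
$o{\left(P,Y \right)} = 1 + P$ ($o{\left(P,Y \right)} = -3 + \left(P + 4\right) = -3 + \left(4 + P\right) = 1 + P$)
$- (o{\left(p,G \right)} - 10) = - (\left(1 - \frac{1}{8}\right) - 10) = - (\frac{7}{8} - 10) = \left(-1\right) \left(- \frac{73}{8}\right) = \frac{73}{8}$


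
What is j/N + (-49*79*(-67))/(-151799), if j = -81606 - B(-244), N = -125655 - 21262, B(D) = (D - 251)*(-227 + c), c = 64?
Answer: -13468340860/22301853683 ≈ -0.60391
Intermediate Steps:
B(D) = 40913 - 163*D (B(D) = (D - 251)*(-227 + 64) = (-251 + D)*(-163) = 40913 - 163*D)
N = -146917
j = -162291 (j = -81606 - (40913 - 163*(-244)) = -81606 - (40913 + 39772) = -81606 - 1*80685 = -81606 - 80685 = -162291)
j/N + (-49*79*(-67))/(-151799) = -162291/(-146917) + (-49*79*(-67))/(-151799) = -162291*(-1/146917) - 3871*(-67)*(-1/151799) = 162291/146917 + 259357*(-1/151799) = 162291/146917 - 259357/151799 = -13468340860/22301853683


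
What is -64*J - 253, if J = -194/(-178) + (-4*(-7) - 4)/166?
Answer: -2452527/7387 ≈ -332.01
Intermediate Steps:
J = 9119/7387 (J = -194*(-1/178) + (28 - 4)*(1/166) = 97/89 + 24*(1/166) = 97/89 + 12/83 = 9119/7387 ≈ 1.2345)
-64*J - 253 = -64*9119/7387 - 253 = -583616/7387 - 253 = -2452527/7387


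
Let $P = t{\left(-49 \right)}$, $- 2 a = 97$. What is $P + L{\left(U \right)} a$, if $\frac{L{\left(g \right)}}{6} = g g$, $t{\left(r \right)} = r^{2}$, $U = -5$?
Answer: $-4874$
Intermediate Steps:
$a = - \frac{97}{2}$ ($a = \left(- \frac{1}{2}\right) 97 = - \frac{97}{2} \approx -48.5$)
$P = 2401$ ($P = \left(-49\right)^{2} = 2401$)
$L{\left(g \right)} = 6 g^{2}$ ($L{\left(g \right)} = 6 g g = 6 g^{2}$)
$P + L{\left(U \right)} a = 2401 + 6 \left(-5\right)^{2} \left(- \frac{97}{2}\right) = 2401 + 6 \cdot 25 \left(- \frac{97}{2}\right) = 2401 + 150 \left(- \frac{97}{2}\right) = 2401 - 7275 = -4874$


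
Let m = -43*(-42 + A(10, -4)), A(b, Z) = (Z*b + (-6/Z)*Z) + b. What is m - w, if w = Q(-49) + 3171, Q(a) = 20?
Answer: 163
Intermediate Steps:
A(b, Z) = -6 + b + Z*b (A(b, Z) = (Z*b - 6) + b = (-6 + Z*b) + b = -6 + b + Z*b)
m = 3354 (m = -43*(-42 + (-6 + 10 - 4*10)) = -43*(-42 + (-6 + 10 - 40)) = -43*(-42 - 36) = -43*(-78) = 3354)
w = 3191 (w = 20 + 3171 = 3191)
m - w = 3354 - 1*3191 = 3354 - 3191 = 163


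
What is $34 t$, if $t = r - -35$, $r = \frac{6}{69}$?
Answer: $\frac{27438}{23} \approx 1193.0$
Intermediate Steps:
$r = \frac{2}{23}$ ($r = 6 \cdot \frac{1}{69} = \frac{2}{23} \approx 0.086957$)
$t = \frac{807}{23}$ ($t = \frac{2}{23} - -35 = \frac{2}{23} + 35 = \frac{807}{23} \approx 35.087$)
$34 t = 34 \cdot \frac{807}{23} = \frac{27438}{23}$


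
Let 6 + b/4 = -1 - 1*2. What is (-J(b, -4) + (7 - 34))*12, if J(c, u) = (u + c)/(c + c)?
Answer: -992/3 ≈ -330.67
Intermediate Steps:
b = -36 (b = -24 + 4*(-1 - 1*2) = -24 + 4*(-1 - 2) = -24 + 4*(-3) = -24 - 12 = -36)
J(c, u) = (c + u)/(2*c) (J(c, u) = (c + u)/((2*c)) = (c + u)*(1/(2*c)) = (c + u)/(2*c))
(-J(b, -4) + (7 - 34))*12 = (-(-36 - 4)/(2*(-36)) + (7 - 34))*12 = (-(-1)*(-40)/(2*36) - 27)*12 = (-1*5/9 - 27)*12 = (-5/9 - 27)*12 = -248/9*12 = -992/3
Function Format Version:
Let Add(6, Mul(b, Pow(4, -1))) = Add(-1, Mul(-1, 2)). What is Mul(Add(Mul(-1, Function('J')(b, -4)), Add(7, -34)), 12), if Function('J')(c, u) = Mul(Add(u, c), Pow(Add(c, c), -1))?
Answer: Rational(-992, 3) ≈ -330.67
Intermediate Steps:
b = -36 (b = Add(-24, Mul(4, Add(-1, Mul(-1, 2)))) = Add(-24, Mul(4, Add(-1, -2))) = Add(-24, Mul(4, -3)) = Add(-24, -12) = -36)
Function('J')(c, u) = Mul(Rational(1, 2), Pow(c, -1), Add(c, u)) (Function('J')(c, u) = Mul(Add(c, u), Pow(Mul(2, c), -1)) = Mul(Add(c, u), Mul(Rational(1, 2), Pow(c, -1))) = Mul(Rational(1, 2), Pow(c, -1), Add(c, u)))
Mul(Add(Mul(-1, Function('J')(b, -4)), Add(7, -34)), 12) = Mul(Add(Mul(-1, Mul(Rational(1, 2), Pow(-36, -1), Add(-36, -4))), Add(7, -34)), 12) = Mul(Add(Mul(-1, Mul(Rational(1, 2), Rational(-1, 36), -40)), -27), 12) = Mul(Add(Mul(-1, Rational(5, 9)), -27), 12) = Mul(Add(Rational(-5, 9), -27), 12) = Mul(Rational(-248, 9), 12) = Rational(-992, 3)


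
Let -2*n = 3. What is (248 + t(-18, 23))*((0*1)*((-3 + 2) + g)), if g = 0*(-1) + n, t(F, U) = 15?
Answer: 0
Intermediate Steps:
n = -3/2 (n = -½*3 = -3/2 ≈ -1.5000)
g = -3/2 (g = 0*(-1) - 3/2 = 0 - 3/2 = -3/2 ≈ -1.5000)
(248 + t(-18, 23))*((0*1)*((-3 + 2) + g)) = (248 + 15)*((0*1)*((-3 + 2) - 3/2)) = 263*(0*(-1 - 3/2)) = 263*(0*(-5/2)) = 263*0 = 0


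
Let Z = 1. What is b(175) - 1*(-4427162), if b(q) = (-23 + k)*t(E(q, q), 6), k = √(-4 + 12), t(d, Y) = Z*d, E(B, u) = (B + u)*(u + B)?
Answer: 1609662 + 245000*√2 ≈ 1.9561e+6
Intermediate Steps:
E(B, u) = (B + u)² (E(B, u) = (B + u)*(B + u) = (B + u)²)
t(d, Y) = d (t(d, Y) = 1*d = d)
k = 2*√2 (k = √8 = 2*√2 ≈ 2.8284)
b(q) = 4*q²*(-23 + 2*√2) (b(q) = (-23 + 2*√2)*(q + q)² = (-23 + 2*√2)*(2*q)² = (-23 + 2*√2)*(4*q²) = 4*q²*(-23 + 2*√2))
b(175) - 1*(-4427162) = 175²*(-92 + 8*√2) - 1*(-4427162) = 30625*(-92 + 8*√2) + 4427162 = (-2817500 + 245000*√2) + 4427162 = 1609662 + 245000*√2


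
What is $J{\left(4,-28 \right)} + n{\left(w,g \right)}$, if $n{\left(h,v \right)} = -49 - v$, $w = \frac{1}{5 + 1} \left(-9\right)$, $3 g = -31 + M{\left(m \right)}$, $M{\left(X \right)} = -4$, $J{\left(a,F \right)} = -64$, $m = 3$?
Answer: $- \frac{304}{3} \approx -101.33$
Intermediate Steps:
$g = - \frac{35}{3}$ ($g = \frac{-31 - 4}{3} = \frac{1}{3} \left(-35\right) = - \frac{35}{3} \approx -11.667$)
$w = - \frac{3}{2}$ ($w = \frac{1}{6} \left(-9\right) = - \frac{3}{2} \approx -1.5$)
$J{\left(4,-28 \right)} + n{\left(w,g \right)} = -64 - \frac{112}{3} = - \frac{304}{3}$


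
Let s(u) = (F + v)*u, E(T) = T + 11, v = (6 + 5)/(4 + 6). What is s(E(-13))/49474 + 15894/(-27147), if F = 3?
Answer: -1310937269/2238451130 ≈ -0.58564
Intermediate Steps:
v = 11/10 ≈ 1.1000
E(T) = 11 + T
s(u) = 41*u/10 (s(u) = (3 + 11/10)*u = 41*u/10)
s(E(-13))/49474 + 15894/(-27147) = (41*(11 - 13)/10)/49474 + 15894/(-27147) = ((41/10)*(-2))*(1/49474) + 15894*(-1/27147) = -41/5*1/49474 - 5298/9049 = -41/247370 - 5298/9049 = -1310937269/2238451130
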